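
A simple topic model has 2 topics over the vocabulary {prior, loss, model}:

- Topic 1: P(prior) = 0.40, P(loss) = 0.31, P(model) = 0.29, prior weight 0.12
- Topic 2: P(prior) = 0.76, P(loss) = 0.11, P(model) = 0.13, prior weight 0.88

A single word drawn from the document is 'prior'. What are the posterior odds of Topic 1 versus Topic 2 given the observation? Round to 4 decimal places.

0.0718

The posterior odds equal the prior odds times the likelihood ratio: (P(Z=i)/P(Z=j))·(f_i(x)/f_j(x)).
Evaluate each component's likelihood at the observed value:
  p_1 = 0.4
  p_2 = 0.76
Posterior odds = (P(Z=1)·p_1) / (P(Z=2)·p_2) = (0.12·0.4) / (0.88·0.76) = 0.048 / 0.6688 ≈ 0.0718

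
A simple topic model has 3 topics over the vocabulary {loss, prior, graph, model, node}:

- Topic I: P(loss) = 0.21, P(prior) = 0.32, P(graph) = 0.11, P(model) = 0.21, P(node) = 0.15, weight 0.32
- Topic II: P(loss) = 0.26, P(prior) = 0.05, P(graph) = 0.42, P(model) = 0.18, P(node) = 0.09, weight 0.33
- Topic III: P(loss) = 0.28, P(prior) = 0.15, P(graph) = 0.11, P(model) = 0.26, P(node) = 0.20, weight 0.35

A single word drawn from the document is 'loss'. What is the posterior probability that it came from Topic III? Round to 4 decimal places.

By Bayes' theorem, P(k | x) = w_k f_k(x) / Σ_j w_j f_j(x).
Categorical probabilities:
  p_I = 0.21
  p_II = 0.26
  p_III = 0.28
Unnormalised posteriors:
  w_I·p_I = 0.32 × 0.21 = 0.0672
  w_II·p_II = 0.33 × 0.26 = 0.0858
  w_III·p_III = 0.35 × 0.28 = 0.098
Denominator: 0.0672 + 0.0858 + 0.098 = 0.251
So the posterior for Topic III is 0.098 / 0.251 ≈ 0.3904.

0.3904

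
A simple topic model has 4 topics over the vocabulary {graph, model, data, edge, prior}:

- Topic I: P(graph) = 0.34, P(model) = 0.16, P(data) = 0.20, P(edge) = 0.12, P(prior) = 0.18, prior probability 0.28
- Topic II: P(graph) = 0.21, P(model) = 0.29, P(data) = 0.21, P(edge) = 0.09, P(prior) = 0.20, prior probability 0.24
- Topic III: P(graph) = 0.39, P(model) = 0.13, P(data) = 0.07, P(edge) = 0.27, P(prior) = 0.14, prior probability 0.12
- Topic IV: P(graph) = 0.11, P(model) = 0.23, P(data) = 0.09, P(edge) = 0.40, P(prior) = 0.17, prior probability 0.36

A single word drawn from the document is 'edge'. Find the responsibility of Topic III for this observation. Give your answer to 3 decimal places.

P(component k | x) = P(Z=k)·f_k(x) / marginal(x), where marginal(x) = Σ_j P(Z=j)·f_j(x).
Component likelihoods at x = 'edge':
  L_I = P(edge | comp) = 0.12
  L_II = P(edge | comp) = 0.09
  L_III = P(edge | comp) = 0.27
  L_IV = P(edge | comp) = 0.40
Multiply by the mixture weights:
  P(Z=I)·L_I = 0.28 × 0.12 = 0.0336
  P(Z=II)·L_II = 0.24 × 0.09 = 0.0216
  P(Z=III)·L_III = 0.12 × 0.27 = 0.0324
  P(Z=IV)·L_IV = 0.36 × 0.4 = 0.144
Evidence: 0.0336 + 0.0216 + 0.0324 + 0.144 = 0.2316
P(Topic III | the observation) ≈ 0.140

0.140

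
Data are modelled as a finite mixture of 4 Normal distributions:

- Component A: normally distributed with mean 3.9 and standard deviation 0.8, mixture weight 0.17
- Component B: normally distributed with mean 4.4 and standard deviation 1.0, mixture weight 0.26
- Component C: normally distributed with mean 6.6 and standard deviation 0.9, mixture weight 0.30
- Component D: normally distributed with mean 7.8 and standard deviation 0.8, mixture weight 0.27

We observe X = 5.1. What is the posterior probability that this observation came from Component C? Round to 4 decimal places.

0.2330

By Bayes' theorem, P(k | x) = P(Z=k) f_k(x) / Σ_j P(Z=j) f_j(x).
Normal densities:
  L_A = (1/(0.8·√(2π)))·exp(−(5.1−3.9)²/(2·0.8²)) = 0.498678·exp(-1.12500) = 0.161897
  L_B = (1/(1.0·√(2π)))·exp(−(5.1−4.4)²/(2·1.0²)) = 0.398942·exp(-0.24500) = 0.312254
  L_C = (1/(0.9·√(2π)))·exp(−(5.1−6.6)²/(2·0.9²)) = 0.443269·exp(-1.38889) = 0.11053
  L_D = (1/(0.8·√(2π)))·exp(−(5.1−7.8)²/(2·0.8²)) = 0.498678·exp(-5.69531) = 0.0016764
Weight by the priors:
  P(Z=A)·L_A = 0.17 × 0.161897 = 0.0275225
  P(Z=B)·L_B = 0.26 × 0.312254 = 0.081186
  P(Z=C)·L_C = 0.30 × 0.11053 = 0.033159
  P(Z=D)·L_D = 0.27 × 0.0016764 = 0.000452628
Normaliser: 0.0275225 + 0.081186 + 0.033159 + 0.000452628 = 0.14232
P(Component C | the observation) = 0.033159 / 0.14232 ≈ 0.2330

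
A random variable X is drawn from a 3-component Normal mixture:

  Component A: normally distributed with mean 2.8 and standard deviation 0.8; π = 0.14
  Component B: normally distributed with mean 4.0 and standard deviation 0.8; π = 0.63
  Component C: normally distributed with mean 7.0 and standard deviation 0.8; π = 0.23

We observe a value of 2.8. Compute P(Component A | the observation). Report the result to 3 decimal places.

0.406

The responsibility of component k is π_k f_k(x) divided by Σ_j π_j f_j(x).
Component likelihoods at x = 2.8:
  f_A = (1/(0.8·√(2π)))·exp(−(2.8−2.8)²/(2·0.8²)) = 0.498678·exp(-0.00000) = 0.498678
  f_B = (1/(0.8·√(2π)))·exp(−(2.8−4.0)²/(2·0.8²)) = 0.498678·exp(-1.12500) = 0.161897
  f_C = (1/(0.8·√(2π)))·exp(−(2.8−7.0)²/(2·0.8²)) = 0.498678·exp(-13.78125) = 5.16059e-07
Unnormalised posteriors:
  π_A·f_A = 0.14 × 0.498678 = 0.0698149
  π_B·f_B = 0.63 × 0.161897 = 0.101995
  π_C·f_C = 0.23 × 5.16059e-07 = 1.18694e-07
Sum: 0.0698149 + 0.101995 + 1.18694e-07 = 0.17181
So the posterior for Component A is 0.0698149 / 0.17181 ≈ 0.406.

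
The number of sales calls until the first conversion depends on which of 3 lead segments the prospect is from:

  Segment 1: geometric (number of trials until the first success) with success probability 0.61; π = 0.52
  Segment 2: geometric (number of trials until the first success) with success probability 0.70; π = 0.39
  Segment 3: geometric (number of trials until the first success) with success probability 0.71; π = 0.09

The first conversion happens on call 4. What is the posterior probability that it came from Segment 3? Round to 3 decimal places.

0.056

Posterior ∝ prior × likelihood, so P(k | x) ∝ π_k f_k(x); normalise over all components.
Component likelihoods at x = 4:
  p_1 = 0.61·(1−0.61)^3 = 0.61·0.059319 = 0.0361846
  p_2 = 0.70·(1−0.70)^3 = 0.70·0.027 = 0.0189
  p_3 = 0.71·(1−0.71)^3 = 0.71·0.024389 = 0.0173162
Multiply by the mixture weights:
  π_1·p_1 = 0.52 × 0.0361846 = 0.018816
  π_2·p_2 = 0.39 × 0.0189 = 0.007371
  π_3·p_3 = 0.09 × 0.0173162 = 0.00155846
Normaliser: 0.018816 + 0.007371 + 0.00155846 = 0.0277454
So the posterior for Segment 3 is 0.00155846 / 0.0277454 ≈ 0.056.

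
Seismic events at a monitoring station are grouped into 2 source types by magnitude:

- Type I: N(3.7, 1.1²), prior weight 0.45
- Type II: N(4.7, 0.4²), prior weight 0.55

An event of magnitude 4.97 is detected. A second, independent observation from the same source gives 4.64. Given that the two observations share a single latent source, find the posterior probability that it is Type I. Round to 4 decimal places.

By Bayes' theorem, P(k | x) = π_k f_k(x) / Σ_j π_j f_j(x).
Since both observations come from the same component, the likelihood for component k is f_k(x₁)·f_k(x₂).
  L_I = [(1/(1.1·√(2π)))·exp(−(4.97−3.7)²/(2·1.1²)) = 0.362675·exp(-0.66649) = 0.186237] × [0.251736] = 0.0468826
  L_II = [(1/(0.4·√(2π)))·exp(−(4.97−4.7)²/(2·0.4²)) = 0.997356·exp(-0.22781) = 0.794168] × [0.986198] = 0.783207
Unnormalised posteriors:
  π_I·L_I = 0.45 × 0.0468826 = 0.0210972
  π_II·L_II = 0.55 × 0.783207 = 0.430764
Sum: 0.0210972 + 0.430764 = 0.451861
P(Type I | x) ≈ 0.0467

0.0467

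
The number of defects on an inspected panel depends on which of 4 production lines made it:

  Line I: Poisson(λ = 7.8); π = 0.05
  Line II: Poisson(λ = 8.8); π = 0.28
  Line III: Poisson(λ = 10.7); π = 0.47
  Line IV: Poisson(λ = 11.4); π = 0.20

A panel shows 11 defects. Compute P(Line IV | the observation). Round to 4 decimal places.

0.2178

The responsibility of component k is π_k f_k(x) divided by Σ_j π_j f_j(x).
Evaluate each component's likelihood at the observed value:
  L_I = e^(−7.8)·7.8^11/11! = 0.0667403
  L_II = e^(−8.8)·8.8^11/11! = 0.092547
  L_III = e^(−10.7)·10.7^11/11! = 0.118882
  L_IV = e^(−11.4)·11.4^11/11! = 0.118533
Multiply by the mixture weights:
  π_I·L_I = 0.05 × 0.0667403 = 0.00333701
  π_II·L_II = 0.28 × 0.092547 = 0.0259132
  π_III·L_III = 0.47 × 0.118882 = 0.0558744
  π_IV·L_IV = 0.20 × 0.118533 = 0.0237067
Evidence: 0.00333701 + 0.0259132 + 0.0558744 + 0.0237067 = 0.108831
Responsibility of Line IV: 0.0237067 / 0.108831 ≈ 0.2178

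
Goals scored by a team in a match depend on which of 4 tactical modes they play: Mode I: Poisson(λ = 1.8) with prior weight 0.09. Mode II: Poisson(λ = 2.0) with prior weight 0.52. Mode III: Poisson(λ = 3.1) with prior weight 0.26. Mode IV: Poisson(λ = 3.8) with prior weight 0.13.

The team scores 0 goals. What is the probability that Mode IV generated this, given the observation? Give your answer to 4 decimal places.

P(component k | x) = π_k·f_k(x) / marginal(x), where marginal(x) = Σ_j π_j·f_j(x).
Evaluate each component's likelihood at the observed value:
  f_I = 0.165299
  f_II = 0.135335
  f_III = 0.0450492
  f_IV = 0.0223708
Multiply by the mixture weights:
  π_I·f_I = 0.09 × 0.165299 = 0.0148769
  π_II·f_II = 0.52 × 0.135335 = 0.0703743
  π_III·f_III = 0.26 × 0.0450492 = 0.0117128
  π_IV·f_IV = 0.13 × 0.0223708 = 0.0029082
Marginal: 0.0148769 + 0.0703743 + 0.0117128 + 0.0029082 = 0.0998722
Responsibility of Mode IV: 0.0029082 / 0.0998722 ≈ 0.0291

0.0291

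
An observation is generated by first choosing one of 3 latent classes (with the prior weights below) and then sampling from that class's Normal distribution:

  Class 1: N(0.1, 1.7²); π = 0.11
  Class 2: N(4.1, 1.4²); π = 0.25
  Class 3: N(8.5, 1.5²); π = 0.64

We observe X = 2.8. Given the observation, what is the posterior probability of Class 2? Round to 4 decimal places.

0.8616

By Bayes' theorem, P(k | x) = P(Z=k) f_k(x) / Σ_j P(Z=j) f_j(x).
Normal densities:
  p_1 = 0.0664828
  p_2 = 0.18516
  p_3 = 0.000194631
Multiply by the mixture weights:
  P(Z=1)·p_1 = 0.11 × 0.0664828 = 0.0073131
  P(Z=2)·p_2 = 0.25 × 0.18516 = 0.0462901
  P(Z=3)·p_3 = 0.64 × 0.000194631 = 0.000124564
Normaliser: 0.0073131 + 0.0462901 + 0.000124564 = 0.0537277
Responsibility of Class 2: 0.0462901 / 0.0537277 ≈ 0.8616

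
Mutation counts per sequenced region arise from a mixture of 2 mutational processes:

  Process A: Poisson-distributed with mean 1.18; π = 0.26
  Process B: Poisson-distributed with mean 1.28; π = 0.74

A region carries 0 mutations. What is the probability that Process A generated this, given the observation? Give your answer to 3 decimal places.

Apply Bayes' rule: the posterior for each component is proportional to its prior times its likelihood at x.
Evaluate each component's likelihood at the observed value:
  p_A = 0.307279
  p_B = 0.278037
Weight by the priors:
  P(Z=A)·p_A = 0.26 × 0.307279 = 0.0798925
  P(Z=B)·p_B = 0.74 × 0.278037 = 0.205748
Sum: 0.0798925 + 0.205748 = 0.28564
P(Process A | data) ≈ 0.280

0.280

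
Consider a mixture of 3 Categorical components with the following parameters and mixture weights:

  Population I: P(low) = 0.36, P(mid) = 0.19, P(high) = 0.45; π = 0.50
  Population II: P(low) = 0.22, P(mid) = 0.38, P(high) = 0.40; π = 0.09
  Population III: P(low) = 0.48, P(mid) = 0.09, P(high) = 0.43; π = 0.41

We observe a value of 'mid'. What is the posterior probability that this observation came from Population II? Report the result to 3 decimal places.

0.206

Posterior ∝ prior × likelihood, so P(k | x) ∝ w_k f_k(x); normalise over all components.
Evaluate each component's likelihood at the observed value:
  f_I = P(mid | comp) = 0.19
  f_II = P(mid | comp) = 0.38
  f_III = P(mid | comp) = 0.09
Weight by the priors:
  w_I·f_I = 0.50 × 0.19 = 0.095
  w_II·f_II = 0.09 × 0.38 = 0.0342
  w_III·f_III = 0.41 × 0.09 = 0.0369
Sum: 0.095 + 0.0342 + 0.0369 = 0.1661
P(Population II | data) ≈ 0.206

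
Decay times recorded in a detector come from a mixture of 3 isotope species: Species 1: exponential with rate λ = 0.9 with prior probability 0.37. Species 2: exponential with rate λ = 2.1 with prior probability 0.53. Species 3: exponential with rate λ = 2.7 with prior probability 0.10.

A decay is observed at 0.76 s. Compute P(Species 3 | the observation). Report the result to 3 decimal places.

The responsibility of component k is P(Z=k) f_k(x) divided by Σ_j P(Z=j) f_j(x).
Exponential densities:
  p_1 = 0.454135
  p_2 = 0.425682
  p_3 = 0.34689
Weight by the priors:
  P(Z=1)·p_1 = 0.37 × 0.454135 = 0.16803
  P(Z=2)·p_2 = 0.53 × 0.425682 = 0.225611
  P(Z=3)·p_3 = 0.10 × 0.34689 = 0.034689
Denominator: 0.16803 + 0.225611 + 0.034689 = 0.42833
Responsibility of Species 3: 0.034689 / 0.42833 ≈ 0.081

0.081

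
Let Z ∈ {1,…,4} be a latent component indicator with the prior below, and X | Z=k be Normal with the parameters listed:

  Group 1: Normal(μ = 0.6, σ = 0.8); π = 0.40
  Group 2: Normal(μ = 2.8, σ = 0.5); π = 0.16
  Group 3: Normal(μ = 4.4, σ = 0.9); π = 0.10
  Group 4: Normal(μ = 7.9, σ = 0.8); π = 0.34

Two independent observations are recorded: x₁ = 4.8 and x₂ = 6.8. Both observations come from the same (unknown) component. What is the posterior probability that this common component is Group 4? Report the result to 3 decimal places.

The responsibility of component k is w_k f_k(x) divided by Σ_j w_j f_j(x).
Since both observations come from the same component, the likelihood for component k is f_k(x₁)·f_k(x₂).
  L_1 = [(1/(0.8·√(2π)))·exp(−(4.8−0.6)²/(2·0.8²)) = 0.498678·exp(-13.78125) = 5.16059e-07] × [4.52287e-14] = 2.33407e-20
  L_2 = [(1/(0.5·√(2π)))·exp(−(4.8−2.8)²/(2·0.5²)) = 0.797885·exp(-8.00000) = 0.00026766] × [1.01045e-14] = 2.70459e-18
  L_3 = [(1/(0.9·√(2π)))·exp(−(4.8−4.4)²/(2·0.9²)) = 0.443269·exp(-0.09877) = 0.401582] × [0.0126622] = 0.00508491
  L_4 = [(1/(0.8·√(2π)))·exp(−(4.8−7.9)²/(2·0.8²)) = 0.498678·exp(-7.50781) = 0.000273665] × [0.193765] = 5.30267e-05
Weight by the priors:
  w_1·L_1 = 0.40 × 2.33407e-20 = 9.33626e-21
  w_2·L_2 = 0.16 × 2.70459e-18 = 4.32734e-19
  w_3·L_3 = 0.10 × 0.00508491 = 0.000508491
  w_4·L_4 = 0.34 × 5.30267e-05 = 1.80291e-05
Marginal: 9.33626e-21 + 4.32734e-19 + 0.000508491 + 1.80291e-05 = 0.000526521
P(Group 4 | x) = 1.80291e-05 / 0.000526521 ≈ 0.034

0.034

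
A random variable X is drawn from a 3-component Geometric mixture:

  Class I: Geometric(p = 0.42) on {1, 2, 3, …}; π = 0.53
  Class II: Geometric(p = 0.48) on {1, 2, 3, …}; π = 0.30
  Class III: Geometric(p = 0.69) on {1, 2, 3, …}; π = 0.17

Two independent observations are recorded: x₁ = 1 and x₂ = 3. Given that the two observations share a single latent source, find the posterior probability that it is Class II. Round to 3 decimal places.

0.323

The responsibility of component k is π_k f_k(x) divided by Σ_j π_j f_j(x).
Since both observations come from the same component, the likelihood for component k is f_k(x₁)·f_k(x₂).
  f_I = [0.42·(1−0.42)^0 = 0.42·1 = 0.42] × [0.141288] = 0.059341
  f_II = [0.48·(1−0.48)^0 = 0.48·1 = 0.48] × [0.129792] = 0.0623002
  f_III = [0.69·(1−0.69)^0 = 0.69·1 = 0.69] × [0.066309] = 0.0457532
Prior × likelihood for each component:
  π_I·f_I = 0.53 × 0.059341 = 0.0314507
  π_II·f_II = 0.30 × 0.0623002 = 0.01869
  π_III·f_III = 0.17 × 0.0457532 = 0.00777805
Denominator: 0.0314507 + 0.01869 + 0.00777805 = 0.0579188
P(Class II | x) = 0.01869 / 0.0579188 ≈ 0.323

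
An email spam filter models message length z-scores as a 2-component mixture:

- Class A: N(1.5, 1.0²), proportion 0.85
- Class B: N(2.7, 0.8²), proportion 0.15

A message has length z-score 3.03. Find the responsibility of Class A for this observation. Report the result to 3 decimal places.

0.605

Apply Bayes' rule: the posterior for each component is proportional to its prior times its likelihood at x.
Normal densities:
  f_A = 0.123763
  f_B = 0.458006
Prior × likelihood for each component:
  π_A·f_A = 0.85 × 0.123763 = 0.105198
  π_B·f_B = 0.15 × 0.458006 = 0.0687009
Normaliser: 0.105198 + 0.0687009 = 0.173899
So the posterior for Class A is 0.105198 / 0.173899 ≈ 0.605.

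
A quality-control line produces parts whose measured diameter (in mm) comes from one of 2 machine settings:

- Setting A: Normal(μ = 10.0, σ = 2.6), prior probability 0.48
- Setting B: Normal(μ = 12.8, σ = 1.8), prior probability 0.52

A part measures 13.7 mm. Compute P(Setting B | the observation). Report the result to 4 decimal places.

0.7917

The responsibility of component k is π_k f_k(x) divided by Σ_j π_j f_j(x).
Evaluate each component's likelihood at the observed value:
  f_A = (1/(2.6·√(2π)))·exp(−(13.7−10.0)²/(2·2.6²)) = 0.153439·exp(-1.01257) = 0.0557419
  f_B = (1/(1.8·√(2π)))·exp(−(13.7−12.8)²/(2·1.8²)) = 0.221635·exp(-0.12500) = 0.195592
Weight by the priors:
  π_A·f_A = 0.48 × 0.0557419 = 0.0267561
  π_B·f_B = 0.52 × 0.195592 = 0.101708
Sum: 0.0267561 + 0.101708 = 0.128464
P(Setting B | the observation) ≈ 0.7917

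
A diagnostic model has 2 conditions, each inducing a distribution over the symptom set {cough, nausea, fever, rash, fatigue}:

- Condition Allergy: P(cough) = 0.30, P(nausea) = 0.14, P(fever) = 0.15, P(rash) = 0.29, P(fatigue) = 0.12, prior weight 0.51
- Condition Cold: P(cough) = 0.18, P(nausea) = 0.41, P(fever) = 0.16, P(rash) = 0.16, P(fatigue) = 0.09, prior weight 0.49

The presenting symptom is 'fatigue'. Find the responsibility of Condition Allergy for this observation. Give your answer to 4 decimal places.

0.5812

By Bayes' theorem, P(k | x) = w_k f_k(x) / Σ_j w_j f_j(x).
Component likelihoods at x = 'fatigue':
  f_Allergy = P(fatigue | comp) = 0.12
  f_Cold = P(fatigue | comp) = 0.09
Prior × likelihood for each component:
  w_Allergy·f_Allergy = 0.51 × 0.12 = 0.0612
  w_Cold·f_Cold = 0.49 × 0.09 = 0.0441
Sum: 0.0612 + 0.0441 = 0.1053
P(Condition Allergy | data) ≈ 0.5812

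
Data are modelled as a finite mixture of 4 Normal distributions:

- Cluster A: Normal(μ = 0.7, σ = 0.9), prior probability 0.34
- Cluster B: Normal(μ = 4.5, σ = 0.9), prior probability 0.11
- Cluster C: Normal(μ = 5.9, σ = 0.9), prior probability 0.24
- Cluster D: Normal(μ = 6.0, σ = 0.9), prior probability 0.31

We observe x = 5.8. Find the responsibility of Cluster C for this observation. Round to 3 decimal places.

P(component k | x) = π_k·f_k(x) / marginal(x), where marginal(x) = Σ_j π_j·f_j(x).
Evaluate each component's likelihood at the observed value:
  L_A = (1/(0.9·√(2π)))·exp(−(5.8−0.7)²/(2·0.9²)) = 0.443269·exp(-16.05556) = 4.71877e-08
  L_B = (1/(0.9·√(2π)))·exp(−(5.8−4.5)²/(2·0.9²)) = 0.443269·exp(-1.04321) = 0.156173
  L_C = (1/(0.9·√(2π)))·exp(−(5.8−5.9)²/(2·0.9²)) = 0.443269·exp(-0.00617) = 0.440541
  L_D = (1/(0.9·√(2π)))·exp(−(5.8−6.0)²/(2·0.9²)) = 0.443269·exp(-0.02469) = 0.432458
Prior × likelihood for each component:
  π_A·L_A = 0.34 × 4.71877e-08 = 1.60438e-08
  π_B·L_B = 0.11 × 0.156173 = 0.0171791
  π_C·L_C = 0.24 × 0.440541 = 0.10573
  π_D·L_D = 0.31 × 0.432458 = 0.134062
Marginal: 1.60438e-08 + 0.0171791 + 0.10573 + 0.134062 = 0.256971
So the posterior for Cluster C is 0.10573 / 0.256971 ≈ 0.411.

0.411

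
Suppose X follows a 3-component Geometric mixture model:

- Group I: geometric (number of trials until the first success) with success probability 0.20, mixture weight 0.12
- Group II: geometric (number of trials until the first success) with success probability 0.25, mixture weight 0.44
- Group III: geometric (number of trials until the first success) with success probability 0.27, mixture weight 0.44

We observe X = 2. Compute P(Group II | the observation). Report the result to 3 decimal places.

Apply Bayes' rule: the posterior for each component is proportional to its prior times its likelihood at x.
Component likelihoods at x = 2:
  L_I = 0.16
  L_II = 0.1875
  L_III = 0.1971
Weight by the priors:
  π_I·L_I = 0.12 × 0.16 = 0.0192
  π_II·L_II = 0.44 × 0.1875 = 0.0825
  π_III·L_III = 0.44 × 0.1971 = 0.086724
Normaliser: 0.0192 + 0.0825 + 0.086724 = 0.188424
P(Group II | 2) = 0.0825 / 0.188424 ≈ 0.438

0.438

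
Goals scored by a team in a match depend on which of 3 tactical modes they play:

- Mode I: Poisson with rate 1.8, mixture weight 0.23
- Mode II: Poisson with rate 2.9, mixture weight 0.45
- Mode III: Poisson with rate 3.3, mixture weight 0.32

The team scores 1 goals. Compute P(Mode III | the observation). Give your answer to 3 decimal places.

0.217

Apply Bayes' rule: the posterior for each component is proportional to its prior times its likelihood at x.
Poisson probabilities:
  L_I = e^(−1.8)·1.8^1/1! = 0.297538
  L_II = e^(−2.9)·2.9^1/1! = 0.159567
  L_III = e^(−3.3)·3.3^1/1! = 0.121714
Unnormalised posteriors:
  w_I·L_I = 0.23 × 0.297538 = 0.0684337
  w_II·L_II = 0.45 × 0.159567 = 0.0718053
  w_III·L_III = 0.32 × 0.121714 = 0.0389486
Evidence: 0.0684337 + 0.0718053 + 0.0389486 = 0.179188
P(Mode III | data) ≈ 0.217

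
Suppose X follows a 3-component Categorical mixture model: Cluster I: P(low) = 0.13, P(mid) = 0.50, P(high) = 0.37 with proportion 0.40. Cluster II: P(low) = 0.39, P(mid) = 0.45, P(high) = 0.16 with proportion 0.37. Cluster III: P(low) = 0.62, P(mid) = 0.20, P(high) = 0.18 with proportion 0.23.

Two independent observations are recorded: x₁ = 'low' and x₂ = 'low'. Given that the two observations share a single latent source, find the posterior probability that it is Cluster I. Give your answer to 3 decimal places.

Apply Bayes' rule: the posterior for each component is proportional to its prior times its likelihood at x.
Since both observations come from the same component, the likelihood for component k is f_k(x₁)·f_k(x₂).
  p_I = [P(low | comp) = 0.13] × [0.13] = 0.0169
  p_II = [P(low | comp) = 0.39] × [0.39] = 0.1521
  p_III = [P(low | comp) = 0.62] × [0.62] = 0.3844
Weight by the priors:
  π_I·p_I = 0.40 × 0.0169 = 0.00676
  π_II·p_II = 0.37 × 0.1521 = 0.056277
  π_III·p_III = 0.23 × 0.3844 = 0.088412
Evidence: 0.00676 + 0.056277 + 0.088412 = 0.151449
P(Cluster I | x) = 0.00676 / 0.151449 ≈ 0.045

0.045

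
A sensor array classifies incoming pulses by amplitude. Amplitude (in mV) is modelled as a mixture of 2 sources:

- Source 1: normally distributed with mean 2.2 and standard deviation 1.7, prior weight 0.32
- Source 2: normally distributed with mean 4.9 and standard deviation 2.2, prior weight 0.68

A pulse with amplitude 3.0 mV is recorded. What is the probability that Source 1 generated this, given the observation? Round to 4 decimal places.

Posterior ∝ prior × likelihood, so P(k | x) ∝ π_k f_k(x); normalise over all components.
Component likelihoods at x = 3.0 mV:
  L_1 = (1/(1.7·√(2π)))·exp(−(3.0−2.2)²/(2·1.7²)) = 0.234672·exp(-0.11073) = 0.210074
  L_2 = (1/(2.2·√(2π)))·exp(−(3.0−4.9)²/(2·2.2²)) = 0.181337·exp(-0.37293) = 0.124889
Unnormalised posteriors:
  π_1·L_1 = 0.32 × 0.210074 = 0.0672238
  π_2·L_2 = 0.68 × 0.124889 = 0.0849245
Evidence: 0.0672238 + 0.0849245 = 0.152148
Responsibility of Source 1: 0.0672238 / 0.152148 ≈ 0.4418

0.4418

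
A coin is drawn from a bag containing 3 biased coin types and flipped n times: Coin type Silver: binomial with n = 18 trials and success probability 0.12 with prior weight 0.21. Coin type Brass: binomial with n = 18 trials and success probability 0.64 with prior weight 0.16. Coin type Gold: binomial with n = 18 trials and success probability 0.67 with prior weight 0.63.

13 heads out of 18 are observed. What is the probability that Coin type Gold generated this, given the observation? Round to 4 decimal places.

0.8222

Posterior ∝ prior × likelihood, so P(k | x) ∝ π_k f_k(x); normalise over all components.
Component likelihoods at x = 13 heads out of 18:
  f_Silver = C(18,13)·0.12^13·0.88^5 = 8568·1.06993e-12·0.527732 = 4.83781e-09
  f_Brass = C(18,13)·0.64^13·0.36^5 = 8568·0.00302231·0.00604662 = 0.156578
  f_Gold = C(18,13)·0.67^13·0.33^5 = 8568·0.00548242·0.00391354 = 0.183832
Unnormalised posteriors:
  π_Silver·f_Silver = 0.21 × 4.83781e-09 = 1.01594e-09
  π_Brass·f_Brass = 0.16 × 0.156578 = 0.0250525
  π_Gold·f_Gold = 0.63 × 0.183832 = 0.115814
Normaliser: 1.01594e-09 + 0.0250525 + 0.115814 = 0.140867
Responsibility of Coin type Gold: 0.115814 / 0.140867 ≈ 0.8222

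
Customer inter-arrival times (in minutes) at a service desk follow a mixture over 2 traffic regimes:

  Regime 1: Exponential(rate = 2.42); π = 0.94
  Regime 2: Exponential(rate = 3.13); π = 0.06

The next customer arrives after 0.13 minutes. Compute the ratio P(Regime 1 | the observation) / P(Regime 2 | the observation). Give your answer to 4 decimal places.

13.2841

The posterior odds equal the prior odds times the likelihood ratio: (π_i/π_j)·(f_i(x)/f_j(x)).
Component likelihoods at x = 0.13 minutes:
  f_1 = 1.7668
  f_2 = 2.08367
1.66079 / 0.12502 ≈ 13.2841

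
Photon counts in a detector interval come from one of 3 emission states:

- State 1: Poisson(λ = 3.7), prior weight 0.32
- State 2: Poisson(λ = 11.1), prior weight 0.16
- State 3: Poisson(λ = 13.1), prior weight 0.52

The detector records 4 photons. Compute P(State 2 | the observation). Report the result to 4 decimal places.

0.0237

By Bayes' theorem, P(k | x) = P(Z=k) f_k(x) / Σ_j P(Z=j) f_j(x).
Evaluate each component's likelihood at the observed value:
  L_1 = e^(−3.7)·3.7^4/4! = 0.193066
  L_2 = e^(−11.1)·11.1^4/4! = 0.00955899
  L_3 = e^(−13.1)·13.1^4/4! = 0.00250967
Prior × likelihood for each component:
  P(Z=1)·L_1 = 0.32 × 0.193066 = 0.0617812
  P(Z=2)·L_2 = 0.16 × 0.00955899 = 0.00152944
  P(Z=3)·L_3 = 0.52 × 0.00250967 = 0.00130503
Sum: 0.0617812 + 0.00152944 + 0.00130503 = 0.0646156
P(State 2 | 4 photons) = 0.00152944 / 0.0646156 ≈ 0.0237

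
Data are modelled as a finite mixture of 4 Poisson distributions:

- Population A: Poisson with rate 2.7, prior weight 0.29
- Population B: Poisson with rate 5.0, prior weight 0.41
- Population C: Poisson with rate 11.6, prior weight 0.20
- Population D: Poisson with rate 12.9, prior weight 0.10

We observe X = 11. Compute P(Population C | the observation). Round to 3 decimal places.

0.632

Posterior ∝ prior × likelihood, so P(k | x) ∝ P(Z=k) f_k(x); normalise over all components.
Evaluate each component's likelihood at the observed value:
  f_A = 9.35946e-05
  f_B = 0.00824218
  f_C = 0.117508
  f_D = 0.103023
Prior × likelihood for each component:
  P(Z=A)·f_A = 0.29 × 9.35946e-05 = 2.71424e-05
  P(Z=B)·f_B = 0.41 × 0.00824218 = 0.00337929
  P(Z=C)·f_C = 0.20 × 0.117508 = 0.0235015
  P(Z=D)·f_D = 0.10 × 0.103023 = 0.0103023
Normaliser: 2.71424e-05 + 0.00337929 + 0.0235015 + 0.0103023 = 0.0372102
P(Population C | data) = 0.0235015 / 0.0372102 ≈ 0.632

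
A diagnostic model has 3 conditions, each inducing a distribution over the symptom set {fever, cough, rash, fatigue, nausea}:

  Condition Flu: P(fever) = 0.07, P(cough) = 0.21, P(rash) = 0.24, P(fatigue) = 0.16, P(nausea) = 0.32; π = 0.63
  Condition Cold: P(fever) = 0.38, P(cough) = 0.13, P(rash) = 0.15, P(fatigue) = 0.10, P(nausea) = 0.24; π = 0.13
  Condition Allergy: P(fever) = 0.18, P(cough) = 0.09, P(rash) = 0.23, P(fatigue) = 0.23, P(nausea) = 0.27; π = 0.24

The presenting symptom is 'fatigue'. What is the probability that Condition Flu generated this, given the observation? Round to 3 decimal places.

By Bayes' theorem, P(k | x) = w_k f_k(x) / Σ_j w_j f_j(x).
Component likelihoods at x = 'fatigue':
  L_Flu = 0.16
  L_Cold = 0.1
  L_Allergy = 0.23
Prior × likelihood for each component:
  w_Flu·L_Flu = 0.63 × 0.16 = 0.1008
  w_Cold·L_Cold = 0.13 × 0.1 = 0.013
  w_Allergy·L_Allergy = 0.24 × 0.23 = 0.0552
Normaliser: 0.1008 + 0.013 + 0.0552 = 0.169
P(Condition Flu | x) = 0.1008 / 0.169 ≈ 0.596

0.596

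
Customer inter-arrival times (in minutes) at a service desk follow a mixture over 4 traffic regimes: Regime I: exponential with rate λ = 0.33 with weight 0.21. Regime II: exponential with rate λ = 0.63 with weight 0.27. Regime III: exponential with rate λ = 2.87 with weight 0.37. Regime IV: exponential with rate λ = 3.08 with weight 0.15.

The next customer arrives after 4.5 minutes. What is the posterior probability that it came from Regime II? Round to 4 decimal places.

0.3888

By Bayes' theorem, P(k | x) = π_k f_k(x) / Σ_j π_j f_j(x).
Evaluate each component's likelihood at the observed value:
  p_I = 0.33·e^(−0.33·4.5) = 0.33·e^(−1.4850) = 0.0747458
  p_II = 0.63·e^(−0.63·4.5) = 0.63·e^(−2.8350) = 0.0369927
  p_III = 2.87·e^(−2.87·4.5) = 2.87·e^(−12.9150) = 7.06267e-06
  p_IV = 3.08·e^(−3.08·4.5) = 3.08·e^(−13.8600) = 2.94598e-06
Prior × likelihood for each component:
  π_I·p_I = 0.21 × 0.0747458 = 0.0156966
  π_II·p_II = 0.27 × 0.0369927 = 0.00998802
  π_III·p_III = 0.37 × 7.06267e-06 = 2.61319e-06
  π_IV·p_IV = 0.15 × 2.94598e-06 = 4.41896e-07
Marginal: 0.0156966 + 0.00998802 + 2.61319e-06 + 4.41896e-07 = 0.0256877
P(Regime II | data) = 0.00998802 / 0.0256877 ≈ 0.3888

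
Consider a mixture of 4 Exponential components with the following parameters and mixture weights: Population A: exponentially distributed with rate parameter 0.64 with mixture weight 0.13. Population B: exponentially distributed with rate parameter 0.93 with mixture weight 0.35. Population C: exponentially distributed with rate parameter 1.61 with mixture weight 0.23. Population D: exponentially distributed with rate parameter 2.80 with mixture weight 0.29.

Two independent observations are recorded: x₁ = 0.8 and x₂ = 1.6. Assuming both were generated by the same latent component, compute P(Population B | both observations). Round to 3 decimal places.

0.549

The responsibility of component k is π_k f_k(x) divided by Σ_j π_j f_j(x).
Since both observations come from the same component, the likelihood for component k is f_k(x₁)·f_k(x₂).
  L_A = [0.64·e^(−0.64·0.8) = 0.64·e^(−0.5120) = 0.383549] × [0.229859] = 0.0881624
  L_B = [0.93·e^(−0.93·0.8) = 0.93·e^(−0.7440) = 0.441945] × [0.210016] = 0.0928155
  L_C = [1.61·e^(−1.61·0.8) = 1.61·e^(−1.2880) = 0.444073] × [0.122485] = 0.0543924
  L_D = [2.80·e^(−2.80·0.8) = 2.80·e^(−2.2400) = 0.298084] × [0.0317336] = 0.00945926
Prior × likelihood for each component:
  π_A·L_A = 0.13 × 0.0881624 = 0.0114611
  π_B·L_B = 0.35 × 0.0928155 = 0.0324854
  π_C·L_C = 0.23 × 0.0543924 = 0.0125102
  π_D·L_D = 0.29 × 0.00945926 = 0.00274319
Normaliser: 0.0114611 + 0.0324854 + 0.0125102 + 0.00274319 = 0.0592
P(Population B | data) ≈ 0.549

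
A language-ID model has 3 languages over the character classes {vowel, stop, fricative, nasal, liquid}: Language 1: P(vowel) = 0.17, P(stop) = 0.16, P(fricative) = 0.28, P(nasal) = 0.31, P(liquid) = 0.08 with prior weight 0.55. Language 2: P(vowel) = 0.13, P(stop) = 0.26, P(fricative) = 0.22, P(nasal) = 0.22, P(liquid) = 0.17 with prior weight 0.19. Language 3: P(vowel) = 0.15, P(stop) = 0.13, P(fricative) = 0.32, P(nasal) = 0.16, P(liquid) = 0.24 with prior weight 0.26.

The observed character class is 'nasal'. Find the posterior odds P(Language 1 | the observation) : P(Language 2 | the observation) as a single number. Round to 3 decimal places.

Since P(k|x) ∝ w_k f_k(x), the posterior odds are w_i f_i(x) / (w_j f_j(x)).
Categorical probabilities:
  p_1 = P(nasal | comp) = 0.31
  p_2 = P(nasal | comp) = 0.22
  p_3 = P(nasal | comp) = 0.16
0.1705 / 0.0418 ≈ 4.079

4.079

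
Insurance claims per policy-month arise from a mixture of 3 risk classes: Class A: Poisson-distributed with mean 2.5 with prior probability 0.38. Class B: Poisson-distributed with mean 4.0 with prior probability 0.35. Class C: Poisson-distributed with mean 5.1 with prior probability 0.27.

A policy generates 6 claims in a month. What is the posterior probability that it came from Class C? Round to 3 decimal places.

Apply Bayes' rule: the posterior for each component is proportional to its prior times its likelihood at x.
Poisson probabilities:
  f_A = 0.0278337
  f_B = 0.104196
  f_C = 0.149
Prior × likelihood for each component:
  P(Z=A)·f_A = 0.38 × 0.0278337 = 0.0105768
  P(Z=B)·f_B = 0.35 × 0.104196 = 0.0364685
  P(Z=C)·f_C = 0.27 × 0.149 = 0.04023
Marginal: 0.0105768 + 0.0364685 + 0.04023 = 0.0872753
P(Class C | data) = 0.04023 / 0.0872753 ≈ 0.461

0.461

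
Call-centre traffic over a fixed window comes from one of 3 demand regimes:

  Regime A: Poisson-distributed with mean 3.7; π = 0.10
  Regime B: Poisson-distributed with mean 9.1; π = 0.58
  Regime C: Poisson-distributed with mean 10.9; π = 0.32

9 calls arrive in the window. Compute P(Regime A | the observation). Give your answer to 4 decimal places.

0.0079

Apply Bayes' rule: the posterior for each component is proportional to its prior times its likelihood at x.
Evaluate each component's likelihood at the observed value:
  f_A = e^(−3.7)·3.7^9/9! = 0.00885448
  f_B = e^(−9.1)·9.1^9/9! = 0.131683
  f_C = e^(−10.9)·10.9^9/9! = 0.110475
Weight by the priors:
  w_A·f_A = 0.10 × 0.00885448 = 0.000885448
  w_B·f_B = 0.58 × 0.131683 = 0.0763761
  w_C·f_C = 0.32 × 0.110475 = 0.0353521
Marginal: 0.000885448 + 0.0763761 + 0.0353521 = 0.112614
So the posterior for Regime A is 0.000885448 / 0.112614 ≈ 0.0079.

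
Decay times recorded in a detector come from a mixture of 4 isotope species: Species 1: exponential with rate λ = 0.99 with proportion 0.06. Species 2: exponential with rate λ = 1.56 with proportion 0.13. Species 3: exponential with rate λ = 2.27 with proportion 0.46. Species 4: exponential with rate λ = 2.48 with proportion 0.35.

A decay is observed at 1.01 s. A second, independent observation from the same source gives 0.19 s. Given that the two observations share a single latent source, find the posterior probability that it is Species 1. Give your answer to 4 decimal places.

The responsibility of component k is π_k f_k(x) divided by Σ_j π_j f_j(x).
Since both observations come from the same component, the likelihood for component k is f_k(x₁)·f_k(x₂).
  p_1 = [0.364237] × [0.820247] = 0.298764
  p_2 = [0.322738] × [1.15984] = 0.374326
  p_3 = [0.229255] × [1.47474] = 0.338091
  p_4 = [0.202596] × [1.54815] = 0.313648
Weight by the priors:
  π_1·p_1 = 0.06 × 0.298764 = 0.0179259
  π_2·p_2 = 0.13 × 0.374326 = 0.0486624
  π_3·p_3 = 0.46 × 0.338091 = 0.155522
  π_4·p_4 = 0.35 × 0.313648 = 0.109777
Sum: 0.0179259 + 0.0486624 + 0.155522 + 0.109777 = 0.331887
P(Species 1 | x₁, x₂) ≈ 0.0540

0.0540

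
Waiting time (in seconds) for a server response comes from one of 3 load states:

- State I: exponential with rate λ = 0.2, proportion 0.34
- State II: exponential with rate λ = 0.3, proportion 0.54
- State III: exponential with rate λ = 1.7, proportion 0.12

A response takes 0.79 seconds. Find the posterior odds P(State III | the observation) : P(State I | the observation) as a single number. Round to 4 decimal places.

Since P(k|x) ∝ w_k f_k(x), the posterior odds are w_i f_i(x) / (w_j f_j(x)).
Component likelihoods at x = 0.79 seconds:
  f_I = 0.2·e^(−0.2·0.79) = 0.2·e^(−0.1580) = 0.17077
  f_II = 0.3·e^(−0.3·0.79) = 0.3·e^(−0.2370) = 0.236697
  f_III = 1.7·e^(−1.7·0.79) = 1.7·e^(−1.3430) = 0.443804
Posterior odds = (w_III·f_III) / (w_I·f_I) = (0.12·0.443804) / (0.34·0.17077) = 0.0532565 / 0.0580618 ≈ 0.9172

0.9172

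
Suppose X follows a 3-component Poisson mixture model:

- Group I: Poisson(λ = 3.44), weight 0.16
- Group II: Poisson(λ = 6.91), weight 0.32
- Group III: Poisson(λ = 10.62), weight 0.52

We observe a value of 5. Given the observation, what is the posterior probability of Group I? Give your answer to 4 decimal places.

P(component k | x) = w_k·f_k(x) / marginal(x), where marginal(x) = Σ_j w_j·f_j(x).
Component likelihoods at x = 5:
  f_I = 0.128718
  f_II = 0.130989
  f_III = 0.0274937
Prior × likelihood for each component:
  w_I·f_I = 0.16 × 0.128718 = 0.0205948
  w_II·f_II = 0.32 × 0.130989 = 0.0419164
  w_III·f_III = 0.52 × 0.0274937 = 0.0142967
Sum: 0.0205948 + 0.0419164 + 0.0142967 = 0.076808
Responsibility of Group I: 0.0205948 / 0.076808 ≈ 0.2681

0.2681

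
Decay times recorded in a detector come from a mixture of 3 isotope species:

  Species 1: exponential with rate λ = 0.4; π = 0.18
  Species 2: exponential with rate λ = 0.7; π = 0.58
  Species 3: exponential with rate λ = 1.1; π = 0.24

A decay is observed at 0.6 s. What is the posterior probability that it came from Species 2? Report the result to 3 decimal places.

0.580

The responsibility of component k is P(Z=k) f_k(x) divided by Σ_j P(Z=j) f_j(x).
Exponential densities:
  f_1 = 0.314651
  f_2 = 0.459933
  f_3 = 0.568536
Unnormalised posteriors:
  P(Z=1)·f_1 = 0.18 × 0.314651 = 0.0566372
  P(Z=2)·f_2 = 0.58 × 0.459933 = 0.266761
  P(Z=3)·f_3 = 0.24 × 0.568536 = 0.136449
Denominator: 0.0566372 + 0.266761 + 0.136449 = 0.459847
P(Species 2 | x) = 0.266761 / 0.459847 ≈ 0.580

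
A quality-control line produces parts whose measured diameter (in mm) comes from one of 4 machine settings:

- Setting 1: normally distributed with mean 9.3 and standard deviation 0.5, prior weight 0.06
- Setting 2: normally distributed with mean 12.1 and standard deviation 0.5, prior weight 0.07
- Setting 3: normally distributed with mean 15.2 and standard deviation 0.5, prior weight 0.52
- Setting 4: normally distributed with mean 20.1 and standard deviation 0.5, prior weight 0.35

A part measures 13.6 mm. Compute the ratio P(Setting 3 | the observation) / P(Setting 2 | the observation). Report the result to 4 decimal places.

Posterior odds = (π_i f_i(x)) / (π_j f_j(x)); the normalising sum cancels.
Normal densities:
  p_1 = (1/(0.5·√(2π)))·exp(−(13.6−9.3)²/(2·0.5²)) = 0.797885·exp(-36.98000) = 6.94593e-17
  p_2 = (1/(0.5·√(2π)))·exp(−(13.6−12.1)²/(2·0.5²)) = 0.797885·exp(-4.50000) = 0.0088637
  p_3 = (1/(0.5·√(2π)))·exp(−(13.6−15.2)²/(2·0.5²)) = 0.797885·exp(-5.12000) = 0.00476818
  p_4 = (1/(0.5·√(2π)))·exp(−(13.6−20.1)²/(2·0.5²)) = 0.797885·exp(-84.50000) = 1.59977e-37
Posterior odds = (π_3·p_3) / (π_2·p_2) = (0.52·0.00476818) / (0.07·0.0088637) = 0.00247945 / 0.000620459 ≈ 3.9962

3.9962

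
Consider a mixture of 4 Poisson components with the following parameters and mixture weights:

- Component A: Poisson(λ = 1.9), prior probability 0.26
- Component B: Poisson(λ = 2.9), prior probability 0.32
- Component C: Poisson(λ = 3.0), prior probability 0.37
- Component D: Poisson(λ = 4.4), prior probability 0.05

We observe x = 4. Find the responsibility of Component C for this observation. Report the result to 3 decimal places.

0.429

By Bayes' theorem, P(k | x) = P(Z=k) f_k(x) / Σ_j P(Z=j) f_j(x).
Component likelihoods at x = 4:
  f_A = e^(−1.9)·1.9^4/4! = 0.0812164
  f_B = e^(−2.9)·2.9^4/4! = 0.162154
  f_C = e^(−3.0)·3.0^4/4! = 0.168031
  f_D = e^(−4.4)·4.4^4/4! = 0.191736
Prior × likelihood for each component:
  P(Z=A)·f_A = 0.26 × 0.0812164 = 0.0211163
  P(Z=B)·f_B = 0.32 × 0.162154 = 0.0518892
  P(Z=C)·f_C = 0.37 × 0.168031 = 0.0621716
  P(Z=D)·f_D = 0.05 × 0.191736 = 0.0095868
Sum: 0.0211163 + 0.0518892 + 0.0621716 + 0.0095868 = 0.144764
So the posterior for Component C is 0.0621716 / 0.144764 ≈ 0.429.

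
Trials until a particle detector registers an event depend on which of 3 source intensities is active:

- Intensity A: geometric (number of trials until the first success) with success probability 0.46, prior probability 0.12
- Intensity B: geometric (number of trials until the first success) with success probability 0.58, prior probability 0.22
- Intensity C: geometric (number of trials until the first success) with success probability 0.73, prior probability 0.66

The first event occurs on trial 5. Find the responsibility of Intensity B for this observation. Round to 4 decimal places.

0.3537

P(component k | x) = w_k·f_k(x) / marginal(x), where marginal(x) = Σ_j w_j·f_j(x).
Component likelihoods at x = 5:
  p_A = 0.46·(1−0.46)^4 = 0.46·0.0850306 = 0.0391141
  p_B = 0.58·(1−0.58)^4 = 0.58·0.031117 = 0.0180478
  p_C = 0.73·(1−0.73)^4 = 0.73·0.00531441 = 0.00387952
Weight by the priors:
  w_A·p_A = 0.12 × 0.0391141 = 0.00469369
  w_B·p_B = 0.22 × 0.0180478 = 0.00397052
  w_C·p_C = 0.66 × 0.00387952 = 0.00256048
Normaliser: 0.00469369 + 0.00397052 + 0.00256048 = 0.0112247
So the posterior for Intensity B is 0.00397052 / 0.0112247 ≈ 0.3537.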